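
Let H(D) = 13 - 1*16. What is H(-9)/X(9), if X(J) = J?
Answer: -1/3 ≈ -0.33333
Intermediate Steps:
H(D) = -3 (H(D) = 13 - 16 = -3)
H(-9)/X(9) = -3/9 = -3*1/9 = -1/3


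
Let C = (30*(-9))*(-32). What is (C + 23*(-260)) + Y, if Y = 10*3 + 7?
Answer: 2697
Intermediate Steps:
Y = 37 (Y = 30 + 7 = 37)
C = 8640 (C = -270*(-32) = 8640)
(C + 23*(-260)) + Y = (8640 + 23*(-260)) + 37 = (8640 - 5980) + 37 = 2660 + 37 = 2697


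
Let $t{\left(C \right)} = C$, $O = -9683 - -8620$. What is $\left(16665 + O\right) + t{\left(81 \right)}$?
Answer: $15683$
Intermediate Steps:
$O = -1063$ ($O = -9683 + 8620 = -1063$)
$\left(16665 + O\right) + t{\left(81 \right)} = \left(16665 - 1063\right) + 81 = 15602 + 81 = 15683$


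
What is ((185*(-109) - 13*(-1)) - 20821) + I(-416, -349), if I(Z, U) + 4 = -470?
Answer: -41447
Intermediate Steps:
I(Z, U) = -474 (I(Z, U) = -4 - 470 = -474)
((185*(-109) - 13*(-1)) - 20821) + I(-416, -349) = ((185*(-109) - 13*(-1)) - 20821) - 474 = ((-20165 + 13) - 20821) - 474 = (-20152 - 20821) - 474 = -40973 - 474 = -41447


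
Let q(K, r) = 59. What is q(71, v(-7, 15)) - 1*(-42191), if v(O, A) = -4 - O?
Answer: 42250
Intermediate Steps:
q(71, v(-7, 15)) - 1*(-42191) = 59 - 1*(-42191) = 59 + 42191 = 42250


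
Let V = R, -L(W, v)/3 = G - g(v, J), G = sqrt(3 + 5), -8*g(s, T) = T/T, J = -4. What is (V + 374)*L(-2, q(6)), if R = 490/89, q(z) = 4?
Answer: -12666/89 - 202656*sqrt(2)/89 ≈ -3362.5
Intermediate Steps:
g(s, T) = -1/8 (g(s, T) = -T/(8*T) = -1/8*1 = -1/8)
G = 2*sqrt(2) (G = sqrt(8) = 2*sqrt(2) ≈ 2.8284)
R = 490/89 (R = 490*(1/89) = 490/89 ≈ 5.5056)
L(W, v) = -3/8 - 6*sqrt(2) (L(W, v) = -3*(2*sqrt(2) - 1*(-1/8)) = -3*(2*sqrt(2) + 1/8) = -3*(1/8 + 2*sqrt(2)) = -3/8 - 6*sqrt(2))
V = 490/89 ≈ 5.5056
(V + 374)*L(-2, q(6)) = (490/89 + 374)*(-3/8 - 6*sqrt(2)) = 33776*(-3/8 - 6*sqrt(2))/89 = -12666/89 - 202656*sqrt(2)/89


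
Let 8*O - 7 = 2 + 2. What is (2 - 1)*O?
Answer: 11/8 ≈ 1.3750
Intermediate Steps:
O = 11/8 (O = 7/8 + (2 + 2)/8 = 7/8 + (⅛)*4 = 7/8 + ½ = 11/8 ≈ 1.3750)
(2 - 1)*O = (2 - 1)*(11/8) = 1*(11/8) = 11/8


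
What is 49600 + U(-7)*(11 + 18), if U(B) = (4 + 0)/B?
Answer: 347084/7 ≈ 49583.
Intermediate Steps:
U(B) = 4/B
49600 + U(-7)*(11 + 18) = 49600 + (4/(-7))*(11 + 18) = 49600 + (4*(-⅐))*29 = 49600 - 4/7*29 = 49600 - 116/7 = 347084/7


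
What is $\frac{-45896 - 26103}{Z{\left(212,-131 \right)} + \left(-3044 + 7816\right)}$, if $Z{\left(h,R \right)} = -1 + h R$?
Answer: $\frac{71999}{23001} \approx 3.1303$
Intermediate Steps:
$Z{\left(h,R \right)} = -1 + R h$
$\frac{-45896 - 26103}{Z{\left(212,-131 \right)} + \left(-3044 + 7816\right)} = \frac{-45896 - 26103}{\left(-1 - 27772\right) + \left(-3044 + 7816\right)} = - \frac{71999}{\left(-1 - 27772\right) + 4772} = - \frac{71999}{-27773 + 4772} = - \frac{71999}{-23001} = \left(-71999\right) \left(- \frac{1}{23001}\right) = \frac{71999}{23001}$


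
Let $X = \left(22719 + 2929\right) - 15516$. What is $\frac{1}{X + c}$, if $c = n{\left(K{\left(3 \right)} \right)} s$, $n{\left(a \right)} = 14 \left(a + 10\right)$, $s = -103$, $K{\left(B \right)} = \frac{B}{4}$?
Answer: $- \frac{2}{10739} \approx -0.00018624$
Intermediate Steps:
$K{\left(B \right)} = \frac{B}{4}$ ($K{\left(B \right)} = B \frac{1}{4} = \frac{B}{4}$)
$n{\left(a \right)} = 140 + 14 a$ ($n{\left(a \right)} = 14 \left(10 + a\right) = 140 + 14 a$)
$c = - \frac{31003}{2}$ ($c = \left(140 + 14 \cdot \frac{1}{4} \cdot 3\right) \left(-103\right) = \left(140 + 14 \cdot \frac{3}{4}\right) \left(-103\right) = \left(140 + \frac{21}{2}\right) \left(-103\right) = \frac{301}{2} \left(-103\right) = - \frac{31003}{2} \approx -15502.0$)
$X = 10132$ ($X = 25648 - 15516 = 10132$)
$\frac{1}{X + c} = \frac{1}{10132 - \frac{31003}{2}} = \frac{1}{- \frac{10739}{2}} = - \frac{2}{10739}$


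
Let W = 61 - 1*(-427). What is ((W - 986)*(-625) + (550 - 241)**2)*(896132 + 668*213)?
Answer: 422355978096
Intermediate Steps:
W = 488 (W = 61 + 427 = 488)
((W - 986)*(-625) + (550 - 241)**2)*(896132 + 668*213) = ((488 - 986)*(-625) + (550 - 241)**2)*(896132 + 668*213) = (-498*(-625) + 309**2)*(896132 + 142284) = (311250 + 95481)*1038416 = 406731*1038416 = 422355978096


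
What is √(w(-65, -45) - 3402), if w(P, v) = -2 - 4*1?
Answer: 4*I*√213 ≈ 58.378*I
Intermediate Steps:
w(P, v) = -6 (w(P, v) = -2 - 4 = -6)
√(w(-65, -45) - 3402) = √(-6 - 3402) = √(-3408) = 4*I*√213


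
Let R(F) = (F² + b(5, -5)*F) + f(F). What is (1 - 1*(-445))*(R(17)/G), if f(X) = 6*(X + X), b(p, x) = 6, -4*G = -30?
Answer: 106148/3 ≈ 35383.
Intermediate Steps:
G = 15/2 (G = -¼*(-30) = 15/2 ≈ 7.5000)
f(X) = 12*X (f(X) = 6*(2*X) = 12*X)
R(F) = F² + 18*F (R(F) = (F² + 6*F) + 12*F = F² + 18*F)
(1 - 1*(-445))*(R(17)/G) = (1 - 1*(-445))*((17*(18 + 17))/(15/2)) = (1 + 445)*((17*35)*(2/15)) = 446*(595*(2/15)) = 446*(238/3) = 106148/3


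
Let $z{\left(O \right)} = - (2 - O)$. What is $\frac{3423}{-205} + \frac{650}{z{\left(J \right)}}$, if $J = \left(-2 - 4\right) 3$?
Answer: $- \frac{20171}{410} \approx -49.198$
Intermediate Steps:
$J = -18$ ($J = \left(-6\right) 3 = -18$)
$z{\left(O \right)} = -2 + O$
$\frac{3423}{-205} + \frac{650}{z{\left(J \right)}} = \frac{3423}{-205} + \frac{650}{-2 - 18} = 3423 \left(- \frac{1}{205}\right) + \frac{650}{-20} = - \frac{3423}{205} + 650 \left(- \frac{1}{20}\right) = - \frac{3423}{205} - \frac{65}{2} = - \frac{20171}{410}$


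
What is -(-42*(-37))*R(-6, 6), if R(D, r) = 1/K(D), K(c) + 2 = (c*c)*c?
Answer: 777/109 ≈ 7.1284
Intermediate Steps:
K(c) = -2 + c**3 (K(c) = -2 + (c*c)*c = -2 + c**2*c = -2 + c**3)
R(D, r) = 1/(-2 + D**3)
-(-42*(-37))*R(-6, 6) = -(-42*(-37))/(-2 + (-6)**3) = -1554/(-2 - 216) = -1554/(-218) = -1554*(-1)/218 = -1*(-777/109) = 777/109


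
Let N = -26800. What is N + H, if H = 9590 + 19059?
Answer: 1849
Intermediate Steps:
H = 28649
N + H = -26800 + 28649 = 1849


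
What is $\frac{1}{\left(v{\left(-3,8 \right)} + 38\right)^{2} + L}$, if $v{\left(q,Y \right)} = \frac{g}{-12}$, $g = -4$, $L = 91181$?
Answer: $\frac{9}{833854} \approx 1.0793 \cdot 10^{-5}$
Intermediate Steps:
$v{\left(q,Y \right)} = \frac{1}{3}$ ($v{\left(q,Y \right)} = - \frac{4}{-12} = \left(-4\right) \left(- \frac{1}{12}\right) = \frac{1}{3}$)
$\frac{1}{\left(v{\left(-3,8 \right)} + 38\right)^{2} + L} = \frac{1}{\left(\frac{1}{3} + 38\right)^{2} + 91181} = \frac{1}{\left(\frac{115}{3}\right)^{2} + 91181} = \frac{1}{\frac{13225}{9} + 91181} = \frac{1}{\frac{833854}{9}} = \frac{9}{833854}$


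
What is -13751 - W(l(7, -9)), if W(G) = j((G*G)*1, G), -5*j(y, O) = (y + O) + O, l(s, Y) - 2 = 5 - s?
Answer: -13751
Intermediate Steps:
l(s, Y) = 7 - s (l(s, Y) = 2 + (5 - s) = 7 - s)
j(y, O) = -2*O/5 - y/5 (j(y, O) = -((y + O) + O)/5 = -((O + y) + O)/5 = -(y + 2*O)/5 = -2*O/5 - y/5)
W(G) = -2*G/5 - G²/5 (W(G) = -2*G/5 - G*G/5 = -2*G/5 - G²/5)
-13751 - W(l(7, -9)) = -13751 - (7 - 1*7)*(-2 - (7 - 1*7))/5 = -13751 - (7 - 7)*(-2 - (7 - 7))/5 = -13751 - 0*(-2 - 1*0)/5 = -13751 - 0*(-2 + 0)/5 = -13751 - 0*(-2)/5 = -13751 - 1*0 = -13751 + 0 = -13751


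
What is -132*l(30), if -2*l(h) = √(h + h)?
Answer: 132*√15 ≈ 511.23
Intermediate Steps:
l(h) = -√2*√h/2 (l(h) = -√(h + h)/2 = -√2*√h/2)
-132*l(30) = -(-66)*√2*√30 = -(-132)*√15 = 132*√15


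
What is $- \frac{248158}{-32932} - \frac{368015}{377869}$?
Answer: $\frac{40825872661}{6221990954} \approx 6.5615$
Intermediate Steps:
$- \frac{248158}{-32932} - \frac{368015}{377869} = \left(-248158\right) \left(- \frac{1}{32932}\right) - \frac{368015}{377869} = \frac{124079}{16466} - \frac{368015}{377869} = \frac{40825872661}{6221990954}$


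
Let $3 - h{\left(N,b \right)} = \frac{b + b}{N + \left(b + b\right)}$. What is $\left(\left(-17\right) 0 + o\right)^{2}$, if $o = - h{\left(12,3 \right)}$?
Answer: $\frac{64}{9} \approx 7.1111$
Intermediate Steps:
$h{\left(N,b \right)} = 3 - \frac{2 b}{N + 2 b}$ ($h{\left(N,b \right)} = 3 - \frac{b + b}{N + \left(b + b\right)} = 3 - \frac{2 b}{N + 2 b}$)
$o = - \frac{8}{3}$ ($o = - \frac{3 \cdot 12 + 4 \cdot 3}{12 + 2 \cdot 3} = - \frac{36 + 12}{12 + 6} = - \frac{48}{18} = \left(-1\right) \frac{8}{3} = - \frac{8}{3} \approx -2.6667$)
$\left(\left(-17\right) 0 + o\right)^{2} = \left(\left(-17\right) 0 - \frac{8}{3}\right)^{2} = \left(0 - \frac{8}{3}\right)^{2} = \left(- \frac{8}{3}\right)^{2} = \frac{64}{9}$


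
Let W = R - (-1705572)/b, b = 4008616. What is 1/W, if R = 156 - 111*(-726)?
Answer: 1002154/80916344661 ≈ 1.2385e-5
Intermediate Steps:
R = 80742 (R = 156 + 80586 = 80742)
W = 80916344661/1002154 (W = 80742 - (-1705572)/4008616 = 80742 - 1*(-426393/1002154) = 80742 + 426393/1002154 = 80916344661/1002154 ≈ 80742.)
1/W = 1/(80916344661/1002154) = 1002154/80916344661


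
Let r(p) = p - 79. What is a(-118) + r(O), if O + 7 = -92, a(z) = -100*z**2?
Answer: -1392578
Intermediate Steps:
O = -99 (O = -7 - 92 = -99)
r(p) = -79 + p
a(-118) + r(O) = -100*(-118)**2 + (-79 - 99) = -100*13924 - 178 = -1392400 - 178 = -1392578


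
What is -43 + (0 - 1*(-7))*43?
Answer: 258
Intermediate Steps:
-43 + (0 - 1*(-7))*43 = -43 + (0 + 7)*43 = -43 + 7*43 = -43 + 301 = 258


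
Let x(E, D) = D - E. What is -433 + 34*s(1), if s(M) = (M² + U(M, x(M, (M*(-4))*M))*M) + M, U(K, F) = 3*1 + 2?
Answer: -195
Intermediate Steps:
U(K, F) = 5 (U(K, F) = 3 + 2 = 5)
s(M) = M² + 6*M (s(M) = (M² + 5*M) + M = M² + 6*M)
-433 + 34*s(1) = -433 + 34*(1*(6 + 1)) = -433 + 34*(1*7) = -433 + 34*7 = -433 + 238 = -195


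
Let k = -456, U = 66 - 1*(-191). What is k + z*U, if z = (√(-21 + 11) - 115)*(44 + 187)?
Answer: -6827661 + 59367*I*√10 ≈ -6.8277e+6 + 1.8774e+5*I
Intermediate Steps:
U = 257 (U = 66 + 191 = 257)
z = -26565 + 231*I*√10 (z = (√(-10) - 115)*231 = (I*√10 - 115)*231 = (-115 + I*√10)*231 = -26565 + 231*I*√10 ≈ -26565.0 + 730.49*I)
k + z*U = -456 + (-26565 + 231*I*√10)*257 = -456 + (-6827205 + 59367*I*√10) = -6827661 + 59367*I*√10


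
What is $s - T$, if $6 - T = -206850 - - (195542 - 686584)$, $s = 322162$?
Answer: $-375736$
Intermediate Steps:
$T = 697898$ ($T = 6 - \left(-206850 - - (195542 - 686584)\right) = 6 - \left(-206850 - \left(-1\right) \left(-491042\right)\right) = 6 - \left(-206850 - 491042\right) = 6 - -697892 = 6 + 697892 = 697898$)
$s - T = 322162 - 697898 = -375736$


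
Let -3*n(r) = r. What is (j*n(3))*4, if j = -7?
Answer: 28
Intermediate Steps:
n(r) = -r/3
(j*n(3))*4 = -(-7)*3/3*4 = -7*(-1)*4 = 7*4 = 28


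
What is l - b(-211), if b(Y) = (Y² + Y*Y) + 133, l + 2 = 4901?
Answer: -84276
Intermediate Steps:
l = 4899 (l = -2 + 4901 = 4899)
b(Y) = 133 + 2*Y² (b(Y) = (Y² + Y²) + 133 = 2*Y² + 133 = 133 + 2*Y²)
l - b(-211) = 4899 - (133 + 2*(-211)²) = 4899 - (133 + 2*44521) = 4899 - (133 + 89042) = 4899 - 1*89175 = 4899 - 89175 = -84276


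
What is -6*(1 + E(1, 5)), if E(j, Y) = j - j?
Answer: -6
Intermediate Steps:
E(j, Y) = 0
-6*(1 + E(1, 5)) = -6*(1 + 0) = -6*1 = -6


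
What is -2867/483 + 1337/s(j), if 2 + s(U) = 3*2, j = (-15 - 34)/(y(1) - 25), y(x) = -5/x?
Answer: 634303/1932 ≈ 328.31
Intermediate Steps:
j = 49/30 (j = (-15 - 34)/(-5/1 - 25) = -49/(-5*1 - 25) = -49/(-5 - 25) = -49/(-30) = -49*(-1/30) = 49/30 ≈ 1.6333)
s(U) = 4 (s(U) = -2 + 3*2 = -2 + 6 = 4)
-2867/483 + 1337/s(j) = -2867/483 + 1337/4 = 634303/1932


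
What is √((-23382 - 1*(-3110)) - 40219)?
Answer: I*√60491 ≈ 245.95*I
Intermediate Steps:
√((-23382 - 1*(-3110)) - 40219) = √((-23382 + 3110) - 40219) = √(-20272 - 40219) = √(-60491) = I*√60491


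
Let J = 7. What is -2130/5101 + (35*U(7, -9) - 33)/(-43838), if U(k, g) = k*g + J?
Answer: -83208647/223617638 ≈ -0.37210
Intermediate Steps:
U(k, g) = 7 + g*k (U(k, g) = k*g + 7 = g*k + 7 = 7 + g*k)
-2130/5101 + (35*U(7, -9) - 33)/(-43838) = -2130/5101 + (35*(7 - 9*7) - 33)/(-43838) = -2130*1/5101 + (35*(7 - 63) - 33)*(-1/43838) = -2130/5101 + (35*(-56) - 33)*(-1/43838) = -2130/5101 + (-1960 - 33)*(-1/43838) = -2130/5101 - 1993*(-1/43838) = -2130/5101 + 1993/43838 = -83208647/223617638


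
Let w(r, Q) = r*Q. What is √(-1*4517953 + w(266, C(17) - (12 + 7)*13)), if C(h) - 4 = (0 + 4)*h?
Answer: 3*I*√507167 ≈ 2136.5*I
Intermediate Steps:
C(h) = 4 + 4*h (C(h) = 4 + (0 + 4)*h = 4 + 4*h)
w(r, Q) = Q*r
√(-1*4517953 + w(266, C(17) - (12 + 7)*13)) = √(-1*4517953 + ((4 + 4*17) - (12 + 7)*13)*266) = √(-4517953 + ((4 + 68) - 19*13)*266) = √(-4517953 + (72 - 1*247)*266) = √(-4517953 + (72 - 247)*266) = √(-4517953 - 175*266) = √(-4517953 - 46550) = √(-4564503) = 3*I*√507167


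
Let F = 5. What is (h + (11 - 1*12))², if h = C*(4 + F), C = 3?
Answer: 676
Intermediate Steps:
h = 27 (h = 3*(4 + 5) = 3*9 = 27)
(h + (11 - 1*12))² = (27 + (11 - 1*12))² = (27 + (11 - 12))² = (27 - 1)² = 26² = 676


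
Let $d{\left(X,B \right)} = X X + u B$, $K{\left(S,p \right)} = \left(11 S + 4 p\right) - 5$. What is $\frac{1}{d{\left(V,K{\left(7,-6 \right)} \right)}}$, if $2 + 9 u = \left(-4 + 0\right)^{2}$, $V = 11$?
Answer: $\frac{3}{587} \approx 0.0051107$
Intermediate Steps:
$K{\left(S,p \right)} = -5 + 4 p + 11 S$ ($K{\left(S,p \right)} = \left(4 p + 11 S\right) - 5 = -5 + 4 p + 11 S$)
$u = \frac{14}{9}$ ($u = - \frac{2}{9} + \frac{\left(-4 + 0\right)^{2}}{9} = - \frac{2}{9} + \frac{\left(-4\right)^{2}}{9} = - \frac{2}{9} + \frac{1}{9} \cdot 16 = - \frac{2}{9} + \frac{16}{9} = \frac{14}{9} \approx 1.5556$)
$d{\left(X,B \right)} = X^{2} + \frac{14 B}{9}$ ($d{\left(X,B \right)} = X X + \frac{14 B}{9} = X^{2} + \frac{14 B}{9}$)
$\frac{1}{d{\left(V,K{\left(7,-6 \right)} \right)}} = \frac{1}{11^{2} + \frac{14 \left(-5 + 4 \left(-6\right) + 11 \cdot 7\right)}{9}} = \frac{1}{121 + \frac{14 \left(-5 - 24 + 77\right)}{9}} = \frac{1}{121 + \frac{14}{9} \cdot 48} = \frac{1}{121 + \frac{224}{3}} = \frac{1}{\frac{587}{3}} = \frac{3}{587}$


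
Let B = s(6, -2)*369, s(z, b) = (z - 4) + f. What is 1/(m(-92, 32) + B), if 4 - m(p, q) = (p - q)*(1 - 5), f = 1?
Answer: 1/615 ≈ 0.0016260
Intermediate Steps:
s(z, b) = -3 + z (s(z, b) = (z - 4) + 1 = (-4 + z) + 1 = -3 + z)
m(p, q) = 4 - 4*q + 4*p (m(p, q) = 4 - (p - q)*(1 - 5) = 4 - (p - q)*(-4) = 4 - (-4*p + 4*q) = 4 + (-4*q + 4*p) = 4 - 4*q + 4*p)
B = 1107 (B = (-3 + 6)*369 = 3*369 = 1107)
1/(m(-92, 32) + B) = 1/((4 - 4*32 + 4*(-92)) + 1107) = 1/((4 - 128 - 368) + 1107) = 1/(-492 + 1107) = 1/615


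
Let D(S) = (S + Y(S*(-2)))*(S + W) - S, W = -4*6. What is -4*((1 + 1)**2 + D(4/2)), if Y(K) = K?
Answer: -184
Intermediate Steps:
W = -24
D(S) = -S - S*(-24 + S) (D(S) = (S + S*(-2))*(S - 24) - S = (S - 2*S)*(-24 + S) - S = (-S)*(-24 + S) - S = -S*(-24 + S) - S = -S - S*(-24 + S))
-4*((1 + 1)**2 + D(4/2)) = -4*((1 + 1)**2 + (4/2)*(23 - 4/2)) = -4*(2**2 + (4*(1/2))*(23 - 4/2)) = -4*(4 + 2*(23 - 1*2)) = -4*(4 + 2*(23 - 2)) = -4*(4 + 2*21) = -4*(4 + 42) = -4*46 = -184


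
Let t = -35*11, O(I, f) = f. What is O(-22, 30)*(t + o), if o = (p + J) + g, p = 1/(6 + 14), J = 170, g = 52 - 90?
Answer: -15177/2 ≈ -7588.5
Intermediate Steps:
g = -38
p = 1/20 ≈ 0.050000
t = -385
o = 2641/20 (o = (1/20 + 170) - 38 = 3401/20 - 38 = 2641/20 ≈ 132.05)
O(-22, 30)*(t + o) = 30*(-385 + 2641/20) = 30*(-5059/20) = -15177/2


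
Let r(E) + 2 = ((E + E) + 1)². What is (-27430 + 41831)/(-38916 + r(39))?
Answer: -14401/32677 ≈ -0.44071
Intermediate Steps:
r(E) = -2 + (1 + 2*E)² (r(E) = -2 + ((E + E) + 1)² = -2 + (2*E + 1)² = -2 + (1 + 2*E)²)
(-27430 + 41831)/(-38916 + r(39)) = (-27430 + 41831)/(-38916 + (-2 + (1 + 2*39)²)) = 14401/(-38916 + (-2 + (1 + 78)²)) = 14401/(-38916 + (-2 + 79²)) = 14401/(-38916 + (-2 + 6241)) = 14401/(-38916 + 6239) = 14401/(-32677) = 14401*(-1/32677) = -14401/32677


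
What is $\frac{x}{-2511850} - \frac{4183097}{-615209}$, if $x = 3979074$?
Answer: $\frac{366334093772}{70241487575} \approx 5.2154$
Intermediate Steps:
$\frac{x}{-2511850} - \frac{4183097}{-615209} = \frac{3979074}{-2511850} - \frac{4183097}{-615209} = 3979074 \left(- \frac{1}{2511850}\right) - - \frac{4183097}{615209} = - \frac{180867}{114175} + \frac{4183097}{615209} = \frac{366334093772}{70241487575}$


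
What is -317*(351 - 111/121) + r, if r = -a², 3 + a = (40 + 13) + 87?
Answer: -15699169/121 ≈ -1.2975e+5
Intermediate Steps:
a = 137 (a = -3 + ((40 + 13) + 87) = -3 + (53 + 87) = -3 + 140 = 137)
r = -18769 (r = -1*137² = -1*18769 = -18769)
-317*(351 - 111/121) + r = -317*(351 - 111/121) - 18769 = -317*42360/121 - 18769 = -13428120/121 - 18769 = -15699169/121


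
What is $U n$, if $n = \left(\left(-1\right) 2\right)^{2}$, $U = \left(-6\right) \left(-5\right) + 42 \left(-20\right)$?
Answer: $-3240$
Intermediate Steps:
$U = -810$ ($U = 30 - 840 = -810$)
$n = 4$ ($n = \left(-2\right)^{2} = 4$)
$U n = \left(-810\right) 4 = -3240$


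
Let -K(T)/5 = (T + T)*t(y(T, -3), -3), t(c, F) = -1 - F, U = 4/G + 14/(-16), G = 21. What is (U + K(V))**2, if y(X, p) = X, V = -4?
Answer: 177555625/28224 ≈ 6290.9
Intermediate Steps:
U = -115/168 (U = 4/21 + 14/(-16) = 4*(1/21) + 14*(-1/16) = 4/21 - 7/8 = -115/168 ≈ -0.68452)
K(T) = -20*T (K(T) = -5*(T + T)*(-1 - 1*(-3)) = -5*2*T*(-1 + 3) = -5*2*T*2 = -20*T)
(U + K(V))**2 = (-115/168 - 20*(-4))**2 = (-115/168 + 80)**2 = (13325/168)**2 = 177555625/28224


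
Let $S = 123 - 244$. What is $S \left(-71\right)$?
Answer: $8591$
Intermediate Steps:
$S = -121$ ($S = 123 - 244 = -121$)
$S \left(-71\right) = \left(-121\right) \left(-71\right) = 8591$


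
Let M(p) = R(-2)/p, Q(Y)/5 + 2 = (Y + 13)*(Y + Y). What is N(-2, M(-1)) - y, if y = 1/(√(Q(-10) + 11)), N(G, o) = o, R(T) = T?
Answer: 2 + I*√299/299 ≈ 2.0 + 0.057831*I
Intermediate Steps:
Q(Y) = -10 + 10*Y*(13 + Y) (Q(Y) = -10 + 5*((Y + 13)*(Y + Y)) = -10 + 5*((13 + Y)*(2*Y)) = -10 + 5*(2*Y*(13 + Y)) = -10 + 10*Y*(13 + Y))
M(p) = -2/p
y = -I*√299/299 (y = 1/(√((-10 + 10*(-10)² + 130*(-10)) + 11)) = 1/(√((-10 + 10*100 - 1300) + 11)) = 1/(√((-10 + 1000 - 1300) + 11)) = 1/(√(-310 + 11)) = 1/(√(-299)) = 1/(I*√299) = -I*√299/299 ≈ -0.057831*I)
N(-2, M(-1)) - y = -2/(-1) - (-1)*I*√299/299 = -2*(-1) + I*√299/299 = 2 + I*√299/299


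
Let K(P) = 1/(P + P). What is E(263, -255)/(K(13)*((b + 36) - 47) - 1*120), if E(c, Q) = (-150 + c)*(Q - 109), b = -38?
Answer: 1069432/3169 ≈ 337.47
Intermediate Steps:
K(P) = 1/(2*P)
E(c, Q) = (-150 + c)*(-109 + Q)
E(263, -255)/(K(13)*((b + 36) - 47) - 1*120) = (16350 - 150*(-255) - 109*263 - 255*263)/(((½)/13)*((-38 + 36) - 47) - 1*120) = (16350 + 38250 - 28667 - 67065)/(((½)*(1/13))*(-2 - 47) - 120) = -41132/((1/26)*(-49) - 120) = -41132/(-49/26 - 120) = -41132/(-3169/26) = -41132*(-26/3169) = 1069432/3169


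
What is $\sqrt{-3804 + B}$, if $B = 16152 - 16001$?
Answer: $i \sqrt{3653} \approx 60.44 i$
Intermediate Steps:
$B = 151$ ($B = 16152 - 16001 = 151$)
$\sqrt{-3804 + B} = \sqrt{-3804 + 151} = \sqrt{-3653} = i \sqrt{3653}$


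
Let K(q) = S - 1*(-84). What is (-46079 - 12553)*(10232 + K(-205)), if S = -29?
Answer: -603147384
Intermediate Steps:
K(q) = 55 (K(q) = -29 - 1*(-84) = -29 + 84 = 55)
(-46079 - 12553)*(10232 + K(-205)) = (-46079 - 12553)*(10232 + 55) = -58632*10287 = -603147384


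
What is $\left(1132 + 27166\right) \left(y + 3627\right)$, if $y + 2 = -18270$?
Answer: $-414424210$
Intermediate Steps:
$y = -18272$ ($y = -2 - 18270 = -18272$)
$\left(1132 + 27166\right) \left(y + 3627\right) = \left(1132 + 27166\right) \left(-18272 + 3627\right) = 28298 \left(-14645\right) = -414424210$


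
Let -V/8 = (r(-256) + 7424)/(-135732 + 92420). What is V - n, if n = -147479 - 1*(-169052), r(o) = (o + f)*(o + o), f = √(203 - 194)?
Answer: -58329631/2707 ≈ -21548.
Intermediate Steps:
f = 3 (f = √9 = 3)
r(o) = 2*o*(3 + o) (r(o) = (o + 3)*(o + o) = (3 + o)*(2*o) = 2*o*(3 + o))
n = 21573 (n = -147479 + 169052 = 21573)
V = 68480/2707 (V = -8*(2*(-256)*(3 - 256) + 7424)/(-135732 + 92420) = -8*(2*(-256)*(-253) + 7424)/(-43312) = -8*(129536 + 7424)*(-1)/43312 = -1095680*(-1)/43312 = -8*(-8560/2707) = 68480/2707 ≈ 25.297)
V - n = 68480/2707 - 1*21573 = 68480/2707 - 21573 = -58329631/2707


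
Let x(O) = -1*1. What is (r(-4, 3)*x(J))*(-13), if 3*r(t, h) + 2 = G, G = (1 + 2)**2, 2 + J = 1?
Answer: 91/3 ≈ 30.333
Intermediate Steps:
J = -1 (J = -2 + 1 = -1)
G = 9 (G = 3**2 = 9)
r(t, h) = 7/3 (r(t, h) = -2/3 + (1/3)*9 = -2/3 + 3 = 7/3)
x(O) = -1
(r(-4, 3)*x(J))*(-13) = ((7/3)*(-1))*(-13) = -7/3*(-13) = 91/3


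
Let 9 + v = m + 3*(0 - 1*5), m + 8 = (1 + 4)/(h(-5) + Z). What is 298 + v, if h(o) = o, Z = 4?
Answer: 261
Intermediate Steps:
m = -13 (m = -8 + (1 + 4)/(-5 + 4) = -8 + 5/(-1) = -8 + 5*(-1) = -8 - 5 = -13)
v = -37 (v = -9 + (-13 + 3*(0 - 1*5)) = -9 + (-13 + 3*(0 - 5)) = -9 + (-13 + 3*(-5)) = -9 + (-13 - 15) = -9 - 28 = -37)
298 + v = 298 - 37 = 261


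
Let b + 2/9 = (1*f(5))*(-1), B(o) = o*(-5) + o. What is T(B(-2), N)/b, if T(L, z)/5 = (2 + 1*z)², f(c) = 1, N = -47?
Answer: -91125/11 ≈ -8284.1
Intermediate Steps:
B(o) = -4*o (B(o) = -5*o + o = -4*o)
T(L, z) = 5*(2 + z)² (T(L, z) = 5*(2 + 1*z)² = 5*(2 + z)²)
b = -11/9 (b = -2/9 + (1*1)*(-1) = -2/9 + 1*(-1) = -2/9 - 1 = -11/9 ≈ -1.2222)
T(B(-2), N)/b = (5*(2 - 47)²)/(-11/9) = (5*(-45)²)*(-9/11) = (5*2025)*(-9/11) = 10125*(-9/11) = -91125/11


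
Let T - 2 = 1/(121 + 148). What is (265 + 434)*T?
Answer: 376761/269 ≈ 1400.6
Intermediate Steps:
T = 539/269 (T = 2 + 1/(121 + 148) = 2 + 1/269 = 539/269 ≈ 2.0037)
(265 + 434)*T = (265 + 434)*(539/269) = 699*(539/269) = 376761/269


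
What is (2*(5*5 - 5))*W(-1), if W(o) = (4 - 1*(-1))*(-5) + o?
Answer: -1040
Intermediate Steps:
W(o) = -25 + o (W(o) = (4 + 1)*(-5) + o = 5*(-5) + o = -25 + o)
(2*(5*5 - 5))*W(-1) = (2*(5*5 - 5))*(-25 - 1) = (2*(25 - 5))*(-26) = (2*20)*(-26) = 40*(-26) = -1040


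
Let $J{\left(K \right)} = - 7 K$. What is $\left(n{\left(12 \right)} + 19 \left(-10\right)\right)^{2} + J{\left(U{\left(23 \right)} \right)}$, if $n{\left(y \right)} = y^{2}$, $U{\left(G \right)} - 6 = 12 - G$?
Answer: $2151$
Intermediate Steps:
$U{\left(G \right)} = 18 - G$ ($U{\left(G \right)} = 6 - \left(-12 + G\right) = 18 - G$)
$\left(n{\left(12 \right)} + 19 \left(-10\right)\right)^{2} + J{\left(U{\left(23 \right)} \right)} = \left(12^{2} + 19 \left(-10\right)\right)^{2} - 7 \left(18 - 23\right) = \left(144 - 190\right)^{2} - 7 \left(18 - 23\right) = \left(-46\right)^{2} - -35 = 2116 + 35 = 2151$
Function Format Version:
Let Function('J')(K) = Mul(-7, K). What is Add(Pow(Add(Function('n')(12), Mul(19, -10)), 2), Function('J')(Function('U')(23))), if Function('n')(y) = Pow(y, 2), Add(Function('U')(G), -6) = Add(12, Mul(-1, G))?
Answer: 2151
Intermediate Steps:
Function('U')(G) = Add(18, Mul(-1, G)) (Function('U')(G) = Add(6, Add(12, Mul(-1, G))) = Add(18, Mul(-1, G)))
Add(Pow(Add(Function('n')(12), Mul(19, -10)), 2), Function('J')(Function('U')(23))) = Add(Pow(Add(Pow(12, 2), Mul(19, -10)), 2), Mul(-7, Add(18, Mul(-1, 23)))) = Add(Pow(Add(144, -190), 2), Mul(-7, Add(18, -23))) = Add(Pow(-46, 2), Mul(-7, -5)) = Add(2116, 35) = 2151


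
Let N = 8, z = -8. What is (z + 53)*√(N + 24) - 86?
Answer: -86 + 180*√2 ≈ 168.56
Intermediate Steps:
(z + 53)*√(N + 24) - 86 = (-8 + 53)*√(8 + 24) - 86 = 45*√32 - 86 = 45*(4*√2) - 86 = 180*√2 - 86 = -86 + 180*√2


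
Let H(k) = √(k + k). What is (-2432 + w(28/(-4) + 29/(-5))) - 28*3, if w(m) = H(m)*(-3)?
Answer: -2516 - 24*I*√10/5 ≈ -2516.0 - 15.179*I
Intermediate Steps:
H(k) = √2*√k (H(k) = √(2*k) = √2*√k)
w(m) = -3*√2*√m (w(m) = (√2*√m)*(-3) = -3*√2*√m)
(-2432 + w(28/(-4) + 29/(-5))) - 28*3 = (-2432 - 3*√2*√(28/(-4) + 29/(-5))) - 28*3 = (-2432 - 3*√2*√(28*(-¼) + 29*(-⅕))) - 84 = (-2432 - 3*√2*√(-7 - 29/5)) - 84 = (-2432 - 3*√2*√(-64/5)) - 84 = (-2432 - 3*√2*8*I*√5/5) - 84 = (-2432 - 24*I*√10/5) - 84 = -2516 - 24*I*√10/5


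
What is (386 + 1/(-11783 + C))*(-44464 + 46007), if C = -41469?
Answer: 31716783153/53252 ≈ 5.9560e+5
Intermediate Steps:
(386 + 1/(-11783 + C))*(-44464 + 46007) = (386 + 1/(-11783 - 41469))*(-44464 + 46007) = (386 + 1/(-53252))*1543 = (386 - 1/53252)*1543 = (20555271/53252)*1543 = 31716783153/53252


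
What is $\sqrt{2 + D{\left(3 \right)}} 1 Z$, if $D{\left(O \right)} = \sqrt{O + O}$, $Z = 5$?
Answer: $5 \sqrt{2 + \sqrt{6}} \approx 10.547$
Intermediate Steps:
$D{\left(O \right)} = \sqrt{2} \sqrt{O}$ ($D{\left(O \right)} = \sqrt{2 O} = \sqrt{2} \sqrt{O}$)
$\sqrt{2 + D{\left(3 \right)}} 1 Z = \sqrt{2 + \sqrt{2} \sqrt{3}} \cdot 1 \cdot 5 = \sqrt{2 + \sqrt{6}} \cdot 1 \cdot 5 = \sqrt{2 + \sqrt{6}} \cdot 5 = 5 \sqrt{2 + \sqrt{6}}$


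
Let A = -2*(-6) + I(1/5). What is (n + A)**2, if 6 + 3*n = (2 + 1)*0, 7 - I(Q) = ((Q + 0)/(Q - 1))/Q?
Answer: 5329/16 ≈ 333.06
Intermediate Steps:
I(Q) = 7 - 1/(-1 + Q) (I(Q) = 7 - (Q + 0)/(Q - 1)/Q = 7 - Q/(-1 + Q)/Q = 7 - 1/(-1 + Q))
n = -2 (n = -2 + ((2 + 1)*0)/3 = -2 + (3*0)/3 = -2 + (1/3)*0 = -2 + 0 = -2)
A = 81/4 (A = -2*(-6) + (-8 + 7/5)/(-1 + 1/5) = 12 + (-8 + 7*(1/5))/(-1 + 1/5) = 12 + (-8 + 7/5)/(-4/5) = 12 - 5/4*(-33/5) = 12 + 33/4 = 81/4 ≈ 20.250)
(n + A)**2 = (-2 + 81/4)**2 = (73/4)**2 = 5329/16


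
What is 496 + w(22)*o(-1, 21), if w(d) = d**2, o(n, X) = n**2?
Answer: 980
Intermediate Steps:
496 + w(22)*o(-1, 21) = 496 + 22**2*(-1)**2 = 496 + 484*1 = 496 + 484 = 980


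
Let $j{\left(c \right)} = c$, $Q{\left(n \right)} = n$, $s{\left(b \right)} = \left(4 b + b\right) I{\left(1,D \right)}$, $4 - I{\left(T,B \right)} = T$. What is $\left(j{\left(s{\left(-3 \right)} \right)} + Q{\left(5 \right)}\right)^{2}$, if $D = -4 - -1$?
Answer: $1600$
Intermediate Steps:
$D = -3$ ($D = -4 + 1 = -3$)
$I{\left(T,B \right)} = 4 - T$
$s{\left(b \right)} = 15 b$ ($s{\left(b \right)} = \left(4 b + b\right) \left(4 - 1\right) = 5 b \left(4 - 1\right) = 5 b 3 = 15 b$)
$\left(j{\left(s{\left(-3 \right)} \right)} + Q{\left(5 \right)}\right)^{2} = \left(15 \left(-3\right) + 5\right)^{2} = \left(-45 + 5\right)^{2} = \left(-40\right)^{2} = 1600$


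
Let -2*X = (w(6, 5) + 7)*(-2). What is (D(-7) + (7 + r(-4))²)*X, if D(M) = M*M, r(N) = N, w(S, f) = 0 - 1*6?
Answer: 58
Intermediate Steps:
w(S, f) = -6 (w(S, f) = 0 - 6 = -6)
X = 1 (X = -(-6 + 7)*(-2)/2 = -(-2)/2 = -½*(-2) = 1)
D(M) = M²
(D(-7) + (7 + r(-4))²)*X = ((-7)² + (7 - 4)²)*1 = (49 + 3²)*1 = (49 + 9)*1 = 58*1 = 58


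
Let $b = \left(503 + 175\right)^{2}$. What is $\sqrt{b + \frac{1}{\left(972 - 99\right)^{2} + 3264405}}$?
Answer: $\frac{\sqrt{7452845684022989238}}{4026534} \approx 678.0$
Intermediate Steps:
$b = 459684$ ($b = 678^{2} = 459684$)
$\sqrt{b + \frac{1}{\left(972 - 99\right)^{2} + 3264405}} = \sqrt{459684 + \frac{1}{\left(972 - 99\right)^{2} + 3264405}} = \sqrt{459684 + \frac{1}{873^{2} + 3264405}} = \sqrt{459684 + \frac{1}{762129 + 3264405}} = \sqrt{459684 + \frac{1}{4026534}} = \sqrt{\frac{1850933255257}{4026534}} = \frac{\sqrt{7452845684022989238}}{4026534}$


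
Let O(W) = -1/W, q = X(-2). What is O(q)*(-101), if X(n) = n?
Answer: -101/2 ≈ -50.500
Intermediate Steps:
q = -2
O(q)*(-101) = -1/(-2)*(-101) = -1*(-1/2)*(-101) = (1/2)*(-101) = -101/2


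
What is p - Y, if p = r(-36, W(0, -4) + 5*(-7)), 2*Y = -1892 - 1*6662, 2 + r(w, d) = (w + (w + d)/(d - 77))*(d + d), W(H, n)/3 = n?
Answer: 470957/62 ≈ 7596.1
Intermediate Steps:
W(H, n) = 3*n
r(w, d) = -2 + 2*d*(w + (d + w)/(-77 + d)) (r(w, d) = -2 + (w + (w + d)/(d - 77))*(d + d) = -2 + (w + (d + w)/(-77 + d))*(2*d) = -2 + 2*d*(w + (d + w)/(-77 + d)))
Y = -4277 (Y = (-1892 - 1*6662)/2 = (-1892 - 6662)/2 = (½)*(-8554) = -4277)
p = 205783/62 (p = 2*(77 + (3*(-4) + 5*(-7))² - (3*(-4) + 5*(-7)) - 36*(3*(-4) + 5*(-7))² - 76*(3*(-4) + 5*(-7))*(-36))/(-77 + (3*(-4) + 5*(-7))) = 2*(77 + (-12 - 35)² - (-12 - 35) - 36*(-12 - 35)² - 76*(-12 - 35)*(-36))/(-77 + (-12 - 35)) = 2*(77 + (-47)² - 1*(-47) - 36*(-47)² - 76*(-47)*(-36))/(-77 - 47) = 2*(77 + 2209 + 47 - 36*2209 - 128592)/(-124) = 2*(-1/124)*(77 + 2209 + 47 - 79524 - 128592) = 2*(-1/124)*(-205783) = 205783/62 ≈ 3319.1)
p - Y = 205783/62 - 1*(-4277) = 205783/62 + 4277 = 470957/62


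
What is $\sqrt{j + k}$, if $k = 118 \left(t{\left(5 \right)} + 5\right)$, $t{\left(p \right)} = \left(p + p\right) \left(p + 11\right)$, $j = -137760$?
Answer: $i \sqrt{118290} \approx 343.93 i$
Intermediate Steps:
$t{\left(p \right)} = 2 p \left(11 + p\right)$
$k = 19470$ ($k = 118 \left(2 \cdot 5 \left(11 + 5\right) + 5\right) = 118 \left(2 \cdot 5 \cdot 16 + 5\right) = 118 \left(160 + 5\right) = 118 \cdot 165 = 19470$)
$\sqrt{j + k} = \sqrt{-137760 + 19470} = \sqrt{-118290} = i \sqrt{118290}$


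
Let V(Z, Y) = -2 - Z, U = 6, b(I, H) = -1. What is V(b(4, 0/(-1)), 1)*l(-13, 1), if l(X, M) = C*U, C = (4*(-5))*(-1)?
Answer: -120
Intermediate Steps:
C = 20 (C = -20*(-1) = 20)
l(X, M) = 120 (l(X, M) = 20*6 = 120)
V(b(4, 0/(-1)), 1)*l(-13, 1) = (-2 - 1*(-1))*120 = (-2 + 1)*120 = -1*120 = -120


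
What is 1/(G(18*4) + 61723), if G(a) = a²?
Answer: 1/66907 ≈ 1.4946e-5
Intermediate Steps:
1/(G(18*4) + 61723) = 1/((18*4)² + 61723) = 1/(72² + 61723) = 1/(5184 + 61723) = 1/66907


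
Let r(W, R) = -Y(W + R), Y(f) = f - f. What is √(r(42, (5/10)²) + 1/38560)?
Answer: √2410/9640 ≈ 0.0050925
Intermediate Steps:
Y(f) = 0
r(W, R) = 0 (r(W, R) = -1*0 = 0)
√(r(42, (5/10)²) + 1/38560) = √(0 + 1/38560) = √(1/38560) = √2410/9640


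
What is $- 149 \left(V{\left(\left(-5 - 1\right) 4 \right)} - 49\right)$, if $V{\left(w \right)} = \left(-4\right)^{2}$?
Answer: $4917$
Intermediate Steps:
$V{\left(w \right)} = 16$
$- 149 \left(V{\left(\left(-5 - 1\right) 4 \right)} - 49\right) = - 149 \left(16 - 49\right) = \left(-149\right) \left(-33\right) = 4917$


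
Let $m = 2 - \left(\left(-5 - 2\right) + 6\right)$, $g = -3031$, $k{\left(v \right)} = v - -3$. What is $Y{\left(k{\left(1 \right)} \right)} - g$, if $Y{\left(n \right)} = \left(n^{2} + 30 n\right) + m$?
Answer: $3170$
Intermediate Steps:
$k{\left(v \right)} = 3 + v$ ($k{\left(v \right)} = v + 3 = 3 + v$)
$m = 3$ ($m = 2 - \left(-7 + 6\right) = 2 - -1 = 2 + 1 = 3$)
$Y{\left(n \right)} = 3 + n^{2} + 30 n$ ($Y{\left(n \right)} = \left(n^{2} + 30 n\right) + 3 = 3 + n^{2} + 30 n$)
$Y{\left(k{\left(1 \right)} \right)} - g = \left(3 + \left(3 + 1\right)^{2} + 30 \left(3 + 1\right)\right) - -3031 = \left(3 + 4^{2} + 30 \cdot 4\right) + 3031 = \left(3 + 16 + 120\right) + 3031 = 139 + 3031 = 3170$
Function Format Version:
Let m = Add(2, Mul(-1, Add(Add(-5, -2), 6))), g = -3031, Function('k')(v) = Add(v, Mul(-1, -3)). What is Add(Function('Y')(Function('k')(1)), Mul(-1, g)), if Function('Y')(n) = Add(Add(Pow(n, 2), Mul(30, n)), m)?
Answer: 3170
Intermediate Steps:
Function('k')(v) = Add(3, v) (Function('k')(v) = Add(v, 3) = Add(3, v))
m = 3 (m = Add(2, Mul(-1, Add(-7, 6))) = Add(2, Mul(-1, -1)) = Add(2, 1) = 3)
Function('Y')(n) = Add(3, Pow(n, 2), Mul(30, n)) (Function('Y')(n) = Add(Add(Pow(n, 2), Mul(30, n)), 3) = Add(3, Pow(n, 2), Mul(30, n)))
Add(Function('Y')(Function('k')(1)), Mul(-1, g)) = Add(Add(3, Pow(Add(3, 1), 2), Mul(30, Add(3, 1))), Mul(-1, -3031)) = Add(Add(3, Pow(4, 2), Mul(30, 4)), 3031) = Add(Add(3, 16, 120), 3031) = Add(139, 3031) = 3170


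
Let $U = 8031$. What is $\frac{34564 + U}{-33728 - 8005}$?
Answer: $- \frac{42595}{41733} \approx -1.0207$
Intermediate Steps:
$\frac{34564 + U}{-33728 - 8005} = \frac{34564 + 8031}{-33728 - 8005} = \frac{42595}{-41733} = 42595 \left(- \frac{1}{41733}\right) = - \frac{42595}{41733}$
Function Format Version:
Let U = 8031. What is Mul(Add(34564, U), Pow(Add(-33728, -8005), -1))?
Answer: Rational(-42595, 41733) ≈ -1.0207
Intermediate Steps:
Mul(Add(34564, U), Pow(Add(-33728, -8005), -1)) = Mul(Add(34564, 8031), Pow(Add(-33728, -8005), -1)) = Mul(42595, Pow(-41733, -1)) = Mul(42595, Rational(-1, 41733)) = Rational(-42595, 41733)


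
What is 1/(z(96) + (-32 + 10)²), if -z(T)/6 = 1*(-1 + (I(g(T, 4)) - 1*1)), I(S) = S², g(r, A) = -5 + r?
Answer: -1/49190 ≈ -2.0329e-5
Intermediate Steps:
z(T) = 12 - 6*(-5 + T)² (z(T) = -6*(-1 + ((-5 + T)² - 1*1)) = -6*(-1 + ((-5 + T)² - 1)) = -6*(-1 + (-1 + (-5 + T)²)) = -6*(-2 + (-5 + T)²) = 12 - 6*(-5 + T)²)
1/(z(96) + (-32 + 10)²) = 1/((12 - 6*(-5 + 96)²) + (-32 + 10)²) = 1/((12 - 6*91²) + (-22)²) = 1/((12 - 6*8281) + 484) = 1/((12 - 49686) + 484) = 1/(-49674 + 484) = 1/(-49190) = -1/49190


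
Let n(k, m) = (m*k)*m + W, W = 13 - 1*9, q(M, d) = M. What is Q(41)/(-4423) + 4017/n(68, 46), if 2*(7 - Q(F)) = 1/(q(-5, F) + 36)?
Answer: 173210101/6576487932 ≈ 0.026338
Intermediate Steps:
W = 4 (W = 13 - 9 = 4)
Q(F) = 433/62 (Q(F) = 7 - 1/(2*(-5 + 36)) = 7 - 1/2/31 = 7 - 1/2*1/31 = 7 - 1/62 = 433/62)
n(k, m) = 4 + k*m**2 (n(k, m) = (m*k)*m + 4 = (k*m)*m + 4 = k*m**2 + 4 = 4 + k*m**2)
Q(41)/(-4423) + 4017/n(68, 46) = (433/62)/(-4423) + 4017/(4 + 68*46**2) = (433/62)*(-1/4423) + 4017/(4 + 68*2116) = -433/274226 + 4017/(4 + 143888) = -433/274226 + 4017/143892 = -433/274226 + 4017*(1/143892) = -433/274226 + 1339/47964 = 173210101/6576487932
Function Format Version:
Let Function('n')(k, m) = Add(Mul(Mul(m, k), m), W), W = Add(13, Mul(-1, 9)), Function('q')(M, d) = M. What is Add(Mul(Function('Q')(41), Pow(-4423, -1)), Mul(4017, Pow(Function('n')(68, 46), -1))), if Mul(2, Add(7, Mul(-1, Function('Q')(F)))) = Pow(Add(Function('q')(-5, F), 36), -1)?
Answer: Rational(173210101, 6576487932) ≈ 0.026338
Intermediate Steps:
W = 4 (W = Add(13, -9) = 4)
Function('Q')(F) = Rational(433, 62) (Function('Q')(F) = Add(7, Mul(Rational(-1, 2), Pow(Add(-5, 36), -1))) = Add(7, Mul(Rational(-1, 2), Pow(31, -1))) = Add(7, Mul(Rational(-1, 2), Rational(1, 31))) = Add(7, Rational(-1, 62)) = Rational(433, 62))
Function('n')(k, m) = Add(4, Mul(k, Pow(m, 2))) (Function('n')(k, m) = Add(Mul(Mul(m, k), m), 4) = Add(Mul(Mul(k, m), m), 4) = Add(Mul(k, Pow(m, 2)), 4) = Add(4, Mul(k, Pow(m, 2))))
Add(Mul(Function('Q')(41), Pow(-4423, -1)), Mul(4017, Pow(Function('n')(68, 46), -1))) = Add(Mul(Rational(433, 62), Pow(-4423, -1)), Mul(4017, Pow(Add(4, Mul(68, Pow(46, 2))), -1))) = Add(Mul(Rational(433, 62), Rational(-1, 4423)), Mul(4017, Pow(Add(4, Mul(68, 2116)), -1))) = Add(Rational(-433, 274226), Mul(4017, Pow(Add(4, 143888), -1))) = Add(Rational(-433, 274226), Mul(4017, Pow(143892, -1))) = Add(Rational(-433, 274226), Mul(4017, Rational(1, 143892))) = Add(Rational(-433, 274226), Rational(1339, 47964)) = Rational(173210101, 6576487932)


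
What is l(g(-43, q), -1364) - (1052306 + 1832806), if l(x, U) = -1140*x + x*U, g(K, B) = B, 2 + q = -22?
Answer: -2825016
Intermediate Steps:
q = -24 (q = -2 - 22 = -24)
l(x, U) = -1140*x + U*x
l(g(-43, q), -1364) - (1052306 + 1832806) = -24*(-1140 - 1364) - (1052306 + 1832806) = -24*(-2504) - 1*2885112 = 60096 - 2885112 = -2825016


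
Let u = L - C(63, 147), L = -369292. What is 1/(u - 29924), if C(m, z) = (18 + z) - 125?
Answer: -1/399256 ≈ -2.5047e-6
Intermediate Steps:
C(m, z) = -107 + z
u = -369332 (u = -369292 - (-107 + 147) = -369292 - 1*40 = -369292 - 40 = -369332)
1/(u - 29924) = 1/(-369332 - 29924) = 1/(-399256) = -1/399256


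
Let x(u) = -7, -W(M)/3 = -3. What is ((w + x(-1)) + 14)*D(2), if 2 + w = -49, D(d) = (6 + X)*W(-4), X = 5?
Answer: -4356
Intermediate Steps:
W(M) = 9 (W(M) = -3*(-3) = 9)
D(d) = 99 (D(d) = (6 + 5)*9 = 11*9 = 99)
w = -51 (w = -2 - 49 = -51)
((w + x(-1)) + 14)*D(2) = ((-51 - 7) + 14)*99 = (-58 + 14)*99 = -44*99 = -4356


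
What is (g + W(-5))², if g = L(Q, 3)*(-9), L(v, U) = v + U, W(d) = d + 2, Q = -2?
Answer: 144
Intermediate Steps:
W(d) = 2 + d
L(v, U) = U + v
g = -9 (g = (3 - 2)*(-9) = 1*(-9) = -9)
(g + W(-5))² = (-9 + (2 - 5))² = (-9 - 3)² = (-12)² = 144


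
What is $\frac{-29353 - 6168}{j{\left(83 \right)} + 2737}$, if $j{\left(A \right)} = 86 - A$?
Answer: $- \frac{35521}{2740} \approx -12.964$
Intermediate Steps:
$\frac{-29353 - 6168}{j{\left(83 \right)} + 2737} = \frac{-29353 - 6168}{\left(86 - 83\right) + 2737} = - \frac{35521}{\left(86 - 83\right) + 2737} = - \frac{35521}{3 + 2737} = - \frac{35521}{2740}$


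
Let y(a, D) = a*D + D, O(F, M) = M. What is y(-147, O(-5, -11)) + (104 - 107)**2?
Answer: 1615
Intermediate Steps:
y(a, D) = D + D*a (y(a, D) = D*a + D = D + D*a)
y(-147, O(-5, -11)) + (104 - 107)**2 = -11*(1 - 147) + (104 - 107)**2 = -11*(-146) + (-3)**2 = 1606 + 9 = 1615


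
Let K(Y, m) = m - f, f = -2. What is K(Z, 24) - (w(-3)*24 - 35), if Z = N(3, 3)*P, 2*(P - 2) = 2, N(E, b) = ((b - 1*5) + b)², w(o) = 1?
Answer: 37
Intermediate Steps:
N(E, b) = (-5 + 2*b)² (N(E, b) = ((b - 5) + b)² = ((-5 + b) + b)² = (-5 + 2*b)²)
P = 3 (P = 2 + (½)*2 = 2 + 1 = 3)
Z = 3 (Z = (-5 + 2*3)²*3 = (-5 + 6)²*3 = 1²*3 = 1*3 = 3)
K(Y, m) = 2 + m (K(Y, m) = m - 1*(-2) = m + 2 = 2 + m)
K(Z, 24) - (w(-3)*24 - 35) = (2 + 24) - (1*24 - 35) = 26 - (24 - 35) = 26 - 1*(-11) = 26 + 11 = 37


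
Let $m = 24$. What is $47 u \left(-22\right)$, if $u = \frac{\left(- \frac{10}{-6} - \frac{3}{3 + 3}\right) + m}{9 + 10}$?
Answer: $- \frac{78067}{57} \approx -1369.6$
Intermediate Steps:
$u = \frac{151}{114}$ ($u = \frac{\left(- \frac{10}{-6} - \frac{3}{3 + 3}\right) + 24}{9 + 10} = \frac{\left(\left(-10\right) \left(- \frac{1}{6}\right) - \frac{3}{6}\right) + 24}{19} = \left(\left(\frac{5}{3} - \frac{1}{2}\right) + 24\right) \frac{1}{19} = \left(\frac{7}{6} + 24\right) \frac{1}{19} = \frac{151}{6} \cdot \frac{1}{19} = \frac{151}{114} \approx 1.3246$)
$47 u \left(-22\right) = 47 \cdot \frac{151}{114} \left(-22\right) = \frac{7097}{114} \left(-22\right) = - \frac{78067}{57}$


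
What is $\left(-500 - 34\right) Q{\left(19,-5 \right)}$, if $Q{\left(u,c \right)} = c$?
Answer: $2670$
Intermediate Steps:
$\left(-500 - 34\right) Q{\left(19,-5 \right)} = \left(-500 - 34\right) \left(-5\right) = \left(-534\right) \left(-5\right) = 2670$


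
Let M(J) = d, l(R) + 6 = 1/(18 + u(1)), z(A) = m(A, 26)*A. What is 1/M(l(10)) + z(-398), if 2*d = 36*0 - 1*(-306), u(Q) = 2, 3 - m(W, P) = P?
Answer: 1400563/153 ≈ 9154.0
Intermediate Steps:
m(W, P) = 3 - P
z(A) = -23*A (z(A) = (3 - 1*26)*A = (3 - 26)*A = -23*A)
l(R) = -119/20 (l(R) = -6 + 1/(18 + 2) = -6 + 1/20 = -119/20)
d = 153 (d = (36*0 - 1*(-306))/2 = (0 + 306)/2 = (1/2)*306 = 153)
M(J) = 153
1/M(l(10)) + z(-398) = 1/153 - 23*(-398) = 1/153 + 9154 = 1400563/153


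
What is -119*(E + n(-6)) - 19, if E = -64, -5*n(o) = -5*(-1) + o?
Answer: 37866/5 ≈ 7573.2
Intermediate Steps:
n(o) = -1 - o/5 (n(o) = -(-5*(-1) + o)/5 = -(5 + o)/5 = -1 - o/5)
-119*(E + n(-6)) - 19 = -119*(-64 + (-1 - ⅕*(-6))) - 19 = -119*(-64 + (-1 + 6/5)) - 19 = -119*(-64 + ⅕) - 19 = -119*(-319/5) - 19 = 37961/5 - 19 = 37866/5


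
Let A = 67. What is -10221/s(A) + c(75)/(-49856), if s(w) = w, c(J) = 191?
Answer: -509590973/3340352 ≈ -152.56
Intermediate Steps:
-10221/s(A) + c(75)/(-49856) = -10221/67 + 191/(-49856) = -10221*1/67 + 191*(-1/49856) = -10221/67 - 191/49856 = -509590973/3340352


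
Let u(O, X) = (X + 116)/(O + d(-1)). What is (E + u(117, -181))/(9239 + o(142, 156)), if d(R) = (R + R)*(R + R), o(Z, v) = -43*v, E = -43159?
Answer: -5222304/306251 ≈ -17.052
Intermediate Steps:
d(R) = 4*R² (d(R) = (2*R)*(2*R) = 4*R²)
u(O, X) = (116 + X)/(4 + O) (u(O, X) = (X + 116)/(O + 4*(-1)²) = (116 + X)/(O + 4*1) = (116 + X)/(O + 4) = (116 + X)/(4 + O))
(E + u(117, -181))/(9239 + o(142, 156)) = (-43159 + (116 - 181)/(4 + 117))/(9239 - 43*156) = (-43159 - 65/121)/(9239 - 6708) = (-43159 + (1/121)*(-65))/2531 = (-43159 - 65/121)*(1/2531) = -5222304/121*1/2531 = -5222304/306251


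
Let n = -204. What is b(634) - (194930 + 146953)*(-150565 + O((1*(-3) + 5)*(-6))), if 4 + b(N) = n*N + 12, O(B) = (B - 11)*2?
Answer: 51491211185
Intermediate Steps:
O(B) = -22 + 2*B (O(B) = (-11 + B)*2 = -22 + 2*B)
b(N) = 8 - 204*N (b(N) = -4 + (-204*N + 12) = -4 + (12 - 204*N) = 8 - 204*N)
b(634) - (194930 + 146953)*(-150565 + O((1*(-3) + 5)*(-6))) = (8 - 204*634) - (194930 + 146953)*(-150565 + (-22 + 2*((1*(-3) + 5)*(-6)))) = (8 - 129336) - 341883*(-150565 + (-22 + 2*((-3 + 5)*(-6)))) = -129328 - 341883*(-150565 + (-22 + 2*(2*(-6)))) = -129328 - 341883*(-150565 + (-22 + 2*(-12))) = -129328 - 341883*(-150565 + (-22 - 24)) = -129328 - 341883*(-150565 - 46) = -129328 - 341883*(-150611) = -129328 - 1*(-51491340513) = -129328 + 51491340513 = 51491211185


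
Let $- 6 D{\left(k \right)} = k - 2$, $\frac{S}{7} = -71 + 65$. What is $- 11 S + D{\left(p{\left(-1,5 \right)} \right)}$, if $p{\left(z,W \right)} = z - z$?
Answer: $\frac{1387}{3} \approx 462.33$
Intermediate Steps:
$p{\left(z,W \right)} = 0$
$S = -42$ ($S = 7 \left(-71 + 65\right) = 7 \left(-6\right) = -42$)
$D{\left(k \right)} = \frac{1}{3} - \frac{k}{6}$ ($D{\left(k \right)} = - \frac{k - 2}{6} = - \frac{-2 + k}{6} = \frac{1}{3} - \frac{k}{6}$)
$- 11 S + D{\left(p{\left(-1,5 \right)} \right)} = \left(-11\right) \left(-42\right) + \left(\frac{1}{3} - 0\right) = 462 + \left(\frac{1}{3} + 0\right) = 462 + \frac{1}{3} = \frac{1387}{3}$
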